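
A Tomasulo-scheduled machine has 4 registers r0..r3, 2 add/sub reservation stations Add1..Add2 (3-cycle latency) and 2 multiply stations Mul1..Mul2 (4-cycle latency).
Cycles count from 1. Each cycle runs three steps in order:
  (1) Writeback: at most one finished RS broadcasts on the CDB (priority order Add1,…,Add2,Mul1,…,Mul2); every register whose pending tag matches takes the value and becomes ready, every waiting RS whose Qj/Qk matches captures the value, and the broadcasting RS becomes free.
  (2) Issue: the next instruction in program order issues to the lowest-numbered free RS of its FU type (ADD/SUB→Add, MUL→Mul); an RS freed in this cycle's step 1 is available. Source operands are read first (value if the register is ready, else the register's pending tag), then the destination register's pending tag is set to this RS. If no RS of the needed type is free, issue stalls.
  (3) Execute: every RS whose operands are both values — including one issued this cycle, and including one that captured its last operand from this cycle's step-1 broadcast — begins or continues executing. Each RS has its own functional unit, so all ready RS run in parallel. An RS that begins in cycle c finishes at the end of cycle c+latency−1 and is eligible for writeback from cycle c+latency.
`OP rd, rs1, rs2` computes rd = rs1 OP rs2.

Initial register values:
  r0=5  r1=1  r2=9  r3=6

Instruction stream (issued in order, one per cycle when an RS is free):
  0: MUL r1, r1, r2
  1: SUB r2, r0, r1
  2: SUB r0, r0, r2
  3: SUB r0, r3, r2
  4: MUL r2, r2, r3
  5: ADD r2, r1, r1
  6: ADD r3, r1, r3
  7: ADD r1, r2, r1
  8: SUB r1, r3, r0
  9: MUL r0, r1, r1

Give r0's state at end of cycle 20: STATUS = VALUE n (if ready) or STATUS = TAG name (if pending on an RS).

  c1: issue MUL r1<-Mul1  regs: r0:5,r1:Mul1,r2:9,r3:6
  c2: issue SUB r2<-Add1  regs: r0:5,r1:Mul1,r2:Add1,r3:6
  c3: issue SUB r0<-Add2  regs: r0:Add2,r1:Mul1,r2:Add1,r3:6
  c4: stall  regs: r0:Add2,r1:Mul1,r2:Add1,r3:6
  c5: CDB Mul1=9; stall  regs: r0:Add2,r1:9,r2:Add1,r3:6
  c6: stall  regs: r0:Add2,r1:9,r2:Add1,r3:6
  c7: stall  regs: r0:Add2,r1:9,r2:Add1,r3:6
  c8: CDB Add1=-4; issue SUB r0<-Add1  regs: r0:Add1,r1:9,r2:-4,r3:6
  c9: issue MUL r2<-Mul1  regs: r0:Add1,r1:9,r2:Mul1,r3:6
  c10: stall  regs: r0:Add1,r1:9,r2:Mul1,r3:6
  c11: CDB Add1=10; issue ADD r2<-Add1  regs: r0:10,r1:9,r2:Add1,r3:6
  c12: CDB Add2=9; issue ADD r3<-Add2  regs: r0:10,r1:9,r2:Add1,r3:Add2
  c13: CDB Mul1=-24; stall  regs: r0:10,r1:9,r2:Add1,r3:Add2
  c14: CDB Add1=18; issue ADD r1<-Add1  regs: r0:10,r1:Add1,r2:18,r3:Add2
  c15: CDB Add2=15; issue SUB r1<-Add2  regs: r0:10,r1:Add2,r2:18,r3:15
  c16: issue MUL r0<-Mul1  regs: r0:Mul1,r1:Add2,r2:18,r3:15
  c17: CDB Add1=27  regs: r0:Mul1,r1:Add2,r2:18,r3:15
  c18: CDB Add2=5  regs: r0:Mul1,r1:5,r2:18,r3:15
  c19: -  regs: r0:Mul1,r1:5,r2:18,r3:15
  c20: -  regs: r0:Mul1,r1:5,r2:18,r3:15

STATUS = TAG Mul1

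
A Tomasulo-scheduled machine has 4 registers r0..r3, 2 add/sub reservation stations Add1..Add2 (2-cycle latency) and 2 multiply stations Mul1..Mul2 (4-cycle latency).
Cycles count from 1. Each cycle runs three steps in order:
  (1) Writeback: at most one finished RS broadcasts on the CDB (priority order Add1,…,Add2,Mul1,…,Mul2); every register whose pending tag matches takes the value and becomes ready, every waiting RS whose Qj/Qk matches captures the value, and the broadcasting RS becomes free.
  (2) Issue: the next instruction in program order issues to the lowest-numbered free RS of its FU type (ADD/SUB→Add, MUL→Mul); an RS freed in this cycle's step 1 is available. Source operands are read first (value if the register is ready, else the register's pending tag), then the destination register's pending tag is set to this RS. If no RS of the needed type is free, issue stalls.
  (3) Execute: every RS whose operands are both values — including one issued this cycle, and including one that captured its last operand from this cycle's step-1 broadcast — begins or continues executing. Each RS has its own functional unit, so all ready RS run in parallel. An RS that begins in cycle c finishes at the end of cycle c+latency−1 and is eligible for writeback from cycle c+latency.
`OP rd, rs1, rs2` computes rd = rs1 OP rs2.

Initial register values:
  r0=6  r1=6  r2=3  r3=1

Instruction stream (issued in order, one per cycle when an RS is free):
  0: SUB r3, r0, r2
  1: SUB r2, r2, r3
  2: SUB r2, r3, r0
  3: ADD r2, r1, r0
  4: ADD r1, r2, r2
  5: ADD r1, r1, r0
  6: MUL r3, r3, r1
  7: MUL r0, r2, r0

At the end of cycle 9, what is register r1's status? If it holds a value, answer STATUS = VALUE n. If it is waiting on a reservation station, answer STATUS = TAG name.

  c1: issue SUB r3<-Add1  regs: r0:6,r1:6,r2:3,r3:Add1
  c2: issue SUB r2<-Add2  regs: r0:6,r1:6,r2:Add2,r3:Add1
  c3: CDB Add1=3; issue SUB r2<-Add1  regs: r0:6,r1:6,r2:Add1,r3:3
  c4: stall  regs: r0:6,r1:6,r2:Add1,r3:3
  c5: CDB Add1=-3; issue ADD r2<-Add1  regs: r0:6,r1:6,r2:Add1,r3:3
  c6: CDB Add2=0; issue ADD r1<-Add2  regs: r0:6,r1:Add2,r2:Add1,r3:3
  c7: CDB Add1=12; issue ADD r1<-Add1  regs: r0:6,r1:Add1,r2:12,r3:3
  c8: issue MUL r3<-Mul1  regs: r0:6,r1:Add1,r2:12,r3:Mul1
  c9: CDB Add2=24; issue MUL r0<-Mul2  regs: r0:Mul2,r1:Add1,r2:12,r3:Mul1

STATUS = TAG Add1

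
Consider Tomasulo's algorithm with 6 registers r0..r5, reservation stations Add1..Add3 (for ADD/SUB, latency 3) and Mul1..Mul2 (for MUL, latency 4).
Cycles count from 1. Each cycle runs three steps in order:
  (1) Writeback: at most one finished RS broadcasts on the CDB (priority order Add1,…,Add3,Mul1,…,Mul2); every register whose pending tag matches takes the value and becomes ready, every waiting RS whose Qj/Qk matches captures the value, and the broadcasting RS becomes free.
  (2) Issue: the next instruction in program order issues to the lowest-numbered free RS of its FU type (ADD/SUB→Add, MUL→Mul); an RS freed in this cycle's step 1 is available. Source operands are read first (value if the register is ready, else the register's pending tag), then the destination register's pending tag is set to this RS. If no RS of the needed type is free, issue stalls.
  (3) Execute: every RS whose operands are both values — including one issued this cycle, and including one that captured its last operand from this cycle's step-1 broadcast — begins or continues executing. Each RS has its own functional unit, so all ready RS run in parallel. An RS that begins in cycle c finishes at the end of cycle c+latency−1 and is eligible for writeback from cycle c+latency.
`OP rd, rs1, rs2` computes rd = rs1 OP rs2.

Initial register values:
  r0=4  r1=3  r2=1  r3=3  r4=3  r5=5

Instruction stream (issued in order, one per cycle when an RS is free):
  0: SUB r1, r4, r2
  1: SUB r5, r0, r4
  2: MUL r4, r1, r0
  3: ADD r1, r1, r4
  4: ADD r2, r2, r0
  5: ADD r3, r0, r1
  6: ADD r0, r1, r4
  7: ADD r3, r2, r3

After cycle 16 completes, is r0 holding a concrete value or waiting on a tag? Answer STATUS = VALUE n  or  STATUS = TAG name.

  c1: issue SUB r1<-Add1  regs: r0:4,r1:Add1,r2:1,r3:3,r4:3,r5:5
  c2: issue SUB r5<-Add2  regs: r0:4,r1:Add1,r2:1,r3:3,r4:3,r5:Add2
  c3: issue MUL r4<-Mul1  regs: r0:4,r1:Add1,r2:1,r3:3,r4:Mul1,r5:Add2
  c4: CDB Add1=2; issue ADD r1<-Add1  regs: r0:4,r1:Add1,r2:1,r3:3,r4:Mul1,r5:Add2
  c5: CDB Add2=1; issue ADD r2<-Add2  regs: r0:4,r1:Add1,r2:Add2,r3:3,r4:Mul1,r5:1
  c6: issue ADD r3<-Add3  regs: r0:4,r1:Add1,r2:Add2,r3:Add3,r4:Mul1,r5:1
  c7: stall  regs: r0:4,r1:Add1,r2:Add2,r3:Add3,r4:Mul1,r5:1
  c8: CDB Add2=5; issue ADD r0<-Add2  regs: r0:Add2,r1:Add1,r2:5,r3:Add3,r4:Mul1,r5:1
  c9: CDB Mul1=8; stall  regs: r0:Add2,r1:Add1,r2:5,r3:Add3,r4:8,r5:1
  c10: stall  regs: r0:Add2,r1:Add1,r2:5,r3:Add3,r4:8,r5:1
  c11: stall  regs: r0:Add2,r1:Add1,r2:5,r3:Add3,r4:8,r5:1
  c12: CDB Add1=10; issue ADD r3<-Add1  regs: r0:Add2,r1:10,r2:5,r3:Add1,r4:8,r5:1
  c13: -  regs: r0:Add2,r1:10,r2:5,r3:Add1,r4:8,r5:1
  c14: -  regs: r0:Add2,r1:10,r2:5,r3:Add1,r4:8,r5:1
  c15: CDB Add2=18  regs: r0:18,r1:10,r2:5,r3:Add1,r4:8,r5:1
  c16: CDB Add3=14  regs: r0:18,r1:10,r2:5,r3:Add1,r4:8,r5:1

STATUS = VALUE 18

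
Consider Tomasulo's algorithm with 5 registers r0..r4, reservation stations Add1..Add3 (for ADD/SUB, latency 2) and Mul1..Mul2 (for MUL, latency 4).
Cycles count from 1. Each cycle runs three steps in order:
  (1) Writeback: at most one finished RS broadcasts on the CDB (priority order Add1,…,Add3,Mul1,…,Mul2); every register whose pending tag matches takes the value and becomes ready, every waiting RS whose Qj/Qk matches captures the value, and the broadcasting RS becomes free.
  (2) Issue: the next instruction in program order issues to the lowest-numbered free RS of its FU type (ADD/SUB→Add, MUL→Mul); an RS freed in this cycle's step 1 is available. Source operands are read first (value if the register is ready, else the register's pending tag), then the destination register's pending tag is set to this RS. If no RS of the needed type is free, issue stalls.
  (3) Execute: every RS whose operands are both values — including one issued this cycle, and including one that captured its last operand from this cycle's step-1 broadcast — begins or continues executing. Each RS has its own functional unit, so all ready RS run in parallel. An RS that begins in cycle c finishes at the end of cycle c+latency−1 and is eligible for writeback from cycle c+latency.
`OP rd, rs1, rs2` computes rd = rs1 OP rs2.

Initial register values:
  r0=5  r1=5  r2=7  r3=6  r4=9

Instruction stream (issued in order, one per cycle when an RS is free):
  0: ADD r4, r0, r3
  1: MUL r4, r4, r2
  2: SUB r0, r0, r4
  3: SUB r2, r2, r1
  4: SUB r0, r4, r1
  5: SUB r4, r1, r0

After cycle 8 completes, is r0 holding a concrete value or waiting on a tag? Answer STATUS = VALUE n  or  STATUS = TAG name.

c1: issue ADD r4<-Add1 | r0:5,r1:5,r2:7,r3:6,r4:Add1
c2: issue MUL r4<-Mul1 | r0:5,r1:5,r2:7,r3:6,r4:Mul1
c3: CDB Add1=11; issue SUB r0<-Add1 | r0:Add1,r1:5,r2:7,r3:6,r4:Mul1
c4: issue SUB r2<-Add2 | r0:Add1,r1:5,r2:Add2,r3:6,r4:Mul1
c5: issue SUB r0<-Add3 | r0:Add3,r1:5,r2:Add2,r3:6,r4:Mul1
c6: CDB Add2=2; issue SUB r4<-Add2 | r0:Add3,r1:5,r2:2,r3:6,r4:Add2
c7: CDB Mul1=77 | r0:Add3,r1:5,r2:2,r3:6,r4:Add2
c8: - | r0:Add3,r1:5,r2:2,r3:6,r4:Add2

STATUS = TAG Add3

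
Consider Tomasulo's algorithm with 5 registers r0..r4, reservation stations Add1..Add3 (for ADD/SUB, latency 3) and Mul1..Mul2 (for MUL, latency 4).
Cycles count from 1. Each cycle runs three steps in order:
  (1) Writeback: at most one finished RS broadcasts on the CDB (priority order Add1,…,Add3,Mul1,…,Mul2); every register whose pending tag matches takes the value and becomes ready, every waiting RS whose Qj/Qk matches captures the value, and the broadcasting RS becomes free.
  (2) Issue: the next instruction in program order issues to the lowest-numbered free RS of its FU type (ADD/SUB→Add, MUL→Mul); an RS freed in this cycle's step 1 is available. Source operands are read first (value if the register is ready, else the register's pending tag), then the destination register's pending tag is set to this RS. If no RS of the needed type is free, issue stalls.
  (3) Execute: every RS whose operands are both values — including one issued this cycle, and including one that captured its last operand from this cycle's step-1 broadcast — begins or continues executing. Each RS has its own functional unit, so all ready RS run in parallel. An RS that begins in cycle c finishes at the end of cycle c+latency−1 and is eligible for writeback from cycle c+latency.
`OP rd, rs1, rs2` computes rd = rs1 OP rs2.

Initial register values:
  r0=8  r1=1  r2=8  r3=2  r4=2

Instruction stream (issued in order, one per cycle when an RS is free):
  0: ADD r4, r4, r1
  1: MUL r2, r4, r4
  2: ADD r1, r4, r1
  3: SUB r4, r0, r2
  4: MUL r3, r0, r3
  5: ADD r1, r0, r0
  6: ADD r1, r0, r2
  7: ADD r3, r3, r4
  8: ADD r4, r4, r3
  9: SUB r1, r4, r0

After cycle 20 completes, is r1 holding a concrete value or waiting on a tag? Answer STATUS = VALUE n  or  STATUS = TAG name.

cycle 1: issue ADD r4<-Add1 // r0:8,r1:1,r2:8,r3:2,r4:Add1
cycle 2: issue MUL r2<-Mul1 // r0:8,r1:1,r2:Mul1,r3:2,r4:Add1
cycle 3: issue ADD r1<-Add2 // r0:8,r1:Add2,r2:Mul1,r3:2,r4:Add1
cycle 4: CDB Add1=3; issue SUB r4<-Add1 // r0:8,r1:Add2,r2:Mul1,r3:2,r4:Add1
cycle 5: issue MUL r3<-Mul2 // r0:8,r1:Add2,r2:Mul1,r3:Mul2,r4:Add1
cycle 6: issue ADD r1<-Add3 // r0:8,r1:Add3,r2:Mul1,r3:Mul2,r4:Add1
cycle 7: CDB Add2=4; issue ADD r1<-Add2 // r0:8,r1:Add2,r2:Mul1,r3:Mul2,r4:Add1
cycle 8: CDB Mul1=9; stall // r0:8,r1:Add2,r2:9,r3:Mul2,r4:Add1
cycle 9: CDB Add3=16; issue ADD r3<-Add3 // r0:8,r1:Add2,r2:9,r3:Add3,r4:Add1
cycle 10: CDB Mul2=16; stall // r0:8,r1:Add2,r2:9,r3:Add3,r4:Add1
cycle 11: CDB Add1=-1; issue ADD r4<-Add1 // r0:8,r1:Add2,r2:9,r3:Add3,r4:Add1
cycle 12: CDB Add2=17; issue SUB r1<-Add2 // r0:8,r1:Add2,r2:9,r3:Add3,r4:Add1
cycle 13: - // r0:8,r1:Add2,r2:9,r3:Add3,r4:Add1
cycle 14: CDB Add3=15 // r0:8,r1:Add2,r2:9,r3:15,r4:Add1
cycle 15: - // r0:8,r1:Add2,r2:9,r3:15,r4:Add1
cycle 16: - // r0:8,r1:Add2,r2:9,r3:15,r4:Add1
cycle 17: CDB Add1=14 // r0:8,r1:Add2,r2:9,r3:15,r4:14
cycle 18: - // r0:8,r1:Add2,r2:9,r3:15,r4:14
cycle 19: - // r0:8,r1:Add2,r2:9,r3:15,r4:14
cycle 20: CDB Add2=6 // r0:8,r1:6,r2:9,r3:15,r4:14

STATUS = VALUE 6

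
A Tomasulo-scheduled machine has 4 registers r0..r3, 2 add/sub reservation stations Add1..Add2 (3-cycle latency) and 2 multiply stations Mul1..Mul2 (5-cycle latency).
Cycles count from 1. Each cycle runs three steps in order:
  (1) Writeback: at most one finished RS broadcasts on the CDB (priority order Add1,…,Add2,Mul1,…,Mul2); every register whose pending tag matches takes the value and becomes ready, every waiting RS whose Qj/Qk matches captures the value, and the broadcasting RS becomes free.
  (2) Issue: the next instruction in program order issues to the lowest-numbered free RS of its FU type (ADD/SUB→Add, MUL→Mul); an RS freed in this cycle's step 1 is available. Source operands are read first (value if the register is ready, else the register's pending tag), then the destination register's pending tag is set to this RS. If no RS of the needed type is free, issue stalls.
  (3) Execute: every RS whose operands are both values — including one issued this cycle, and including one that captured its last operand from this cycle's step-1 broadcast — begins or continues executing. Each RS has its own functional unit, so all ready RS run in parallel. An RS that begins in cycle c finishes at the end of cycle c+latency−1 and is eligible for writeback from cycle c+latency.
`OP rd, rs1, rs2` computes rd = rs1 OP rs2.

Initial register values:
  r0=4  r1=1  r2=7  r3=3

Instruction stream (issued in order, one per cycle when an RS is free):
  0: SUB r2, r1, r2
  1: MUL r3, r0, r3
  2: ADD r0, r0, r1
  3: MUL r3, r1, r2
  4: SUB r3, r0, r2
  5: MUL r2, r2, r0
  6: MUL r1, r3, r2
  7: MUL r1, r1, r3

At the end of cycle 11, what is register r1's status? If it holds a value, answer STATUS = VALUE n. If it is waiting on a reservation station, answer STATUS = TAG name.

STATUS = TAG Mul2

c1: issue SUB r2<-Add1 | r0:4,r1:1,r2:Add1,r3:3
c2: issue MUL r3<-Mul1 | r0:4,r1:1,r2:Add1,r3:Mul1
c3: issue ADD r0<-Add2 | r0:Add2,r1:1,r2:Add1,r3:Mul1
c4: CDB Add1=-6; issue MUL r3<-Mul2 | r0:Add2,r1:1,r2:-6,r3:Mul2
c5: issue SUB r3<-Add1 | r0:Add2,r1:1,r2:-6,r3:Add1
c6: CDB Add2=5; stall | r0:5,r1:1,r2:-6,r3:Add1
c7: CDB Mul1=12; issue MUL r2<-Mul1 | r0:5,r1:1,r2:Mul1,r3:Add1
c8: stall | r0:5,r1:1,r2:Mul1,r3:Add1
c9: CDB Add1=11; stall | r0:5,r1:1,r2:Mul1,r3:11
c10: CDB Mul2=-6; issue MUL r1<-Mul2 | r0:5,r1:Mul2,r2:Mul1,r3:11
c11: stall | r0:5,r1:Mul2,r2:Mul1,r3:11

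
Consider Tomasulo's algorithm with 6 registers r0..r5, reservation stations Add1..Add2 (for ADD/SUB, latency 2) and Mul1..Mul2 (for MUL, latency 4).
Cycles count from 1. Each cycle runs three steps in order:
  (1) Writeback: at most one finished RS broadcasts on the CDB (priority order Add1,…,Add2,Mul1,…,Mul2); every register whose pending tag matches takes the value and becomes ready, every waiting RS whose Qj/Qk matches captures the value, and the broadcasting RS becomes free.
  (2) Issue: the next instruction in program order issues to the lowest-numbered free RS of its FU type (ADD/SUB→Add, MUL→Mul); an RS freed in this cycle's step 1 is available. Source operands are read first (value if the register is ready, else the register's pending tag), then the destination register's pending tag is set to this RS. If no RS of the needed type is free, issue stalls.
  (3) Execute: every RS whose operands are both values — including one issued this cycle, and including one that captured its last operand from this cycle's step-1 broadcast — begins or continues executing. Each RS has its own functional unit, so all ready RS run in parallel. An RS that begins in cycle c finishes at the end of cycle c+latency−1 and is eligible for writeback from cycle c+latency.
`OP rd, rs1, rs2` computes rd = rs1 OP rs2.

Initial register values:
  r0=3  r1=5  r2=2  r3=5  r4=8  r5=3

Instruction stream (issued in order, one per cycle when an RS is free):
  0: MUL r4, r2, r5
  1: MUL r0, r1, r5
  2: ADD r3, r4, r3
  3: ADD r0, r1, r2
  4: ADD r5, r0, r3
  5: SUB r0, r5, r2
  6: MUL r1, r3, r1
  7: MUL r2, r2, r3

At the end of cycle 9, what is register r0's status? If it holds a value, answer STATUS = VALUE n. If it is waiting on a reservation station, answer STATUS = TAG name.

c1: issue MUL r4<-Mul1 | r0:3,r1:5,r2:2,r3:5,r4:Mul1,r5:3
c2: issue MUL r0<-Mul2 | r0:Mul2,r1:5,r2:2,r3:5,r4:Mul1,r5:3
c3: issue ADD r3<-Add1 | r0:Mul2,r1:5,r2:2,r3:Add1,r4:Mul1,r5:3
c4: issue ADD r0<-Add2 | r0:Add2,r1:5,r2:2,r3:Add1,r4:Mul1,r5:3
c5: CDB Mul1=6; stall | r0:Add2,r1:5,r2:2,r3:Add1,r4:6,r5:3
c6: CDB Add2=7; issue ADD r5<-Add2 | r0:7,r1:5,r2:2,r3:Add1,r4:6,r5:Add2
c7: CDB Add1=11; issue SUB r0<-Add1 | r0:Add1,r1:5,r2:2,r3:11,r4:6,r5:Add2
c8: CDB Mul2=15; issue MUL r1<-Mul1 | r0:Add1,r1:Mul1,r2:2,r3:11,r4:6,r5:Add2
c9: CDB Add2=18; issue MUL r2<-Mul2 | r0:Add1,r1:Mul1,r2:Mul2,r3:11,r4:6,r5:18

STATUS = TAG Add1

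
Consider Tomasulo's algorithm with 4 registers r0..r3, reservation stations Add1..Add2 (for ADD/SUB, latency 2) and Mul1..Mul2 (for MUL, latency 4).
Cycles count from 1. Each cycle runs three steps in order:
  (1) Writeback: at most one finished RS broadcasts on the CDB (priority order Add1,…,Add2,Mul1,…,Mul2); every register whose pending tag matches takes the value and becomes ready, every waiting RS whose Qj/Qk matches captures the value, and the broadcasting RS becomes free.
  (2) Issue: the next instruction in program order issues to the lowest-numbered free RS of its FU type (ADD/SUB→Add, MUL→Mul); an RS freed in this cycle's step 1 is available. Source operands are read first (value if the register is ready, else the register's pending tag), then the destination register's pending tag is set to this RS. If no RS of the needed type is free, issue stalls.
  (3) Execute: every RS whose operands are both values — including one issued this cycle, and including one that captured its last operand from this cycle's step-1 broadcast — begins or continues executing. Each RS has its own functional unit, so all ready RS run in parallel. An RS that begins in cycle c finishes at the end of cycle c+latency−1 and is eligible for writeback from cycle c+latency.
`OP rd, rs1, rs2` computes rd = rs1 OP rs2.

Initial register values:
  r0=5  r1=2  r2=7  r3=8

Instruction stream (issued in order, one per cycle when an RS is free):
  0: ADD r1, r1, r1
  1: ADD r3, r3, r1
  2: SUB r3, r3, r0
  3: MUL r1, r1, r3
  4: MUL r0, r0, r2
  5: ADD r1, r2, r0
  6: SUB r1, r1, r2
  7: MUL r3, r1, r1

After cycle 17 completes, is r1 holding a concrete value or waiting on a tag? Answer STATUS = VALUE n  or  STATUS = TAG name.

  c1: issue ADD r1<-Add1  regs: r0:5,r1:Add1,r2:7,r3:8
  c2: issue ADD r3<-Add2  regs: r0:5,r1:Add1,r2:7,r3:Add2
  c3: CDB Add1=4; issue SUB r3<-Add1  regs: r0:5,r1:4,r2:7,r3:Add1
  c4: issue MUL r1<-Mul1  regs: r0:5,r1:Mul1,r2:7,r3:Add1
  c5: CDB Add2=12; issue MUL r0<-Mul2  regs: r0:Mul2,r1:Mul1,r2:7,r3:Add1
  c6: issue ADD r1<-Add2  regs: r0:Mul2,r1:Add2,r2:7,r3:Add1
  c7: CDB Add1=7; issue SUB r1<-Add1  regs: r0:Mul2,r1:Add1,r2:7,r3:7
  c8: stall  regs: r0:Mul2,r1:Add1,r2:7,r3:7
  c9: CDB Mul2=35; issue MUL r3<-Mul2  regs: r0:35,r1:Add1,r2:7,r3:Mul2
  c10: -  regs: r0:35,r1:Add1,r2:7,r3:Mul2
  c11: CDB Add2=42  regs: r0:35,r1:Add1,r2:7,r3:Mul2
  c12: CDB Mul1=28  regs: r0:35,r1:Add1,r2:7,r3:Mul2
  c13: CDB Add1=35  regs: r0:35,r1:35,r2:7,r3:Mul2
  c14: -  regs: r0:35,r1:35,r2:7,r3:Mul2
  c15: -  regs: r0:35,r1:35,r2:7,r3:Mul2
  c16: -  regs: r0:35,r1:35,r2:7,r3:Mul2
  c17: CDB Mul2=1225  regs: r0:35,r1:35,r2:7,r3:1225

STATUS = VALUE 35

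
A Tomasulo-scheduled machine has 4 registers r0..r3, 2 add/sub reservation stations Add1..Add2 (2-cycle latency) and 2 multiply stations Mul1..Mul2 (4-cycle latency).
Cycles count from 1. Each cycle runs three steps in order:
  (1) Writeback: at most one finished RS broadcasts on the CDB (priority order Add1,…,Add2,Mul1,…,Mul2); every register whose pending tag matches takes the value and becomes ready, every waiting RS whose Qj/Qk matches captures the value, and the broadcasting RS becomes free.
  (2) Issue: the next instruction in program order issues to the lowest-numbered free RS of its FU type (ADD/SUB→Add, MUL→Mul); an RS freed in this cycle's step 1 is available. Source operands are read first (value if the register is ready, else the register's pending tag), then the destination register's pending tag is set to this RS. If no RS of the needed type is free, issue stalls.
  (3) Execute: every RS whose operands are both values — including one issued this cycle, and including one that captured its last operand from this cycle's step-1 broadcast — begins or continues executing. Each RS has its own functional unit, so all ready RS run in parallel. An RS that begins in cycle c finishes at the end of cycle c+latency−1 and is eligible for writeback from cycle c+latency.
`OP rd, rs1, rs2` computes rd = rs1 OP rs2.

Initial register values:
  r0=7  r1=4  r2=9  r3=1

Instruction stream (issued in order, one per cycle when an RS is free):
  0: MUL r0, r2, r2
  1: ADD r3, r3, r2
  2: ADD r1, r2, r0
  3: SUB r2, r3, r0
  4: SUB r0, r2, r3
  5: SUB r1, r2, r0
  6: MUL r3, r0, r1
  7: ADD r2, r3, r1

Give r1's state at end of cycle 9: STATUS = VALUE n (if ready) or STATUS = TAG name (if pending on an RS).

STATUS = TAG Add2

  c1: issue MUL r0<-Mul1  regs: r0:Mul1,r1:4,r2:9,r3:1
  c2: issue ADD r3<-Add1  regs: r0:Mul1,r1:4,r2:9,r3:Add1
  c3: issue ADD r1<-Add2  regs: r0:Mul1,r1:Add2,r2:9,r3:Add1
  c4: CDB Add1=10; issue SUB r2<-Add1  regs: r0:Mul1,r1:Add2,r2:Add1,r3:10
  c5: CDB Mul1=81; stall  regs: r0:81,r1:Add2,r2:Add1,r3:10
  c6: stall  regs: r0:81,r1:Add2,r2:Add1,r3:10
  c7: CDB Add1=-71; issue SUB r0<-Add1  regs: r0:Add1,r1:Add2,r2:-71,r3:10
  c8: CDB Add2=90; issue SUB r1<-Add2  regs: r0:Add1,r1:Add2,r2:-71,r3:10
  c9: CDB Add1=-81; issue MUL r3<-Mul1  regs: r0:-81,r1:Add2,r2:-71,r3:Mul1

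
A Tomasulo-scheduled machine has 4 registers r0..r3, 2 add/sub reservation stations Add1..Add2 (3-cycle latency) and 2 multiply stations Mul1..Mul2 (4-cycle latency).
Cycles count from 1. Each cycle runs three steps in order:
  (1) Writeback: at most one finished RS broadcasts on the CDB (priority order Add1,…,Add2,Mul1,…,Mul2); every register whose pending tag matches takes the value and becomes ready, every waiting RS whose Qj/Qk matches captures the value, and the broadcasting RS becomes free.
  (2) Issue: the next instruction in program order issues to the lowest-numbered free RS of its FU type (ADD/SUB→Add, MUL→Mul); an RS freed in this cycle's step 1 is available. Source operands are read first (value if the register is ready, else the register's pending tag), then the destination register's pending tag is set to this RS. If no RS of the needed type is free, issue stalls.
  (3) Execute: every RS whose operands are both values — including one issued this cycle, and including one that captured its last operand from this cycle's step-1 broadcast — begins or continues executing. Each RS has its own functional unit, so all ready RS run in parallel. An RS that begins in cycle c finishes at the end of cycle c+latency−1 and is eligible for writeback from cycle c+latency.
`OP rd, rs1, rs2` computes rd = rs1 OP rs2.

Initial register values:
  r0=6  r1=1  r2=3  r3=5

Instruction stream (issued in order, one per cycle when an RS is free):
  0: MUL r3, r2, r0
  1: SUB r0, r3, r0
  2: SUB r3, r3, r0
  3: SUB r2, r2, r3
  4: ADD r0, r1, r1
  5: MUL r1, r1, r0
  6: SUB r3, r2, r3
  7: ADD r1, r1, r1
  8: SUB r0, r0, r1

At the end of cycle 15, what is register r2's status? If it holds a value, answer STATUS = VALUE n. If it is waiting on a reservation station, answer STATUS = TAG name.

STATUS = VALUE -3

c1: issue MUL r3<-Mul1 | r0:6,r1:1,r2:3,r3:Mul1
c2: issue SUB r0<-Add1 | r0:Add1,r1:1,r2:3,r3:Mul1
c3: issue SUB r3<-Add2 | r0:Add1,r1:1,r2:3,r3:Add2
c4: stall | r0:Add1,r1:1,r2:3,r3:Add2
c5: CDB Mul1=18; stall | r0:Add1,r1:1,r2:3,r3:Add2
c6: stall | r0:Add1,r1:1,r2:3,r3:Add2
c7: stall | r0:Add1,r1:1,r2:3,r3:Add2
c8: CDB Add1=12; issue SUB r2<-Add1 | r0:12,r1:1,r2:Add1,r3:Add2
c9: stall | r0:12,r1:1,r2:Add1,r3:Add2
c10: stall | r0:12,r1:1,r2:Add1,r3:Add2
c11: CDB Add2=6; issue ADD r0<-Add2 | r0:Add2,r1:1,r2:Add1,r3:6
c12: issue MUL r1<-Mul1 | r0:Add2,r1:Mul1,r2:Add1,r3:6
c13: stall | r0:Add2,r1:Mul1,r2:Add1,r3:6
c14: CDB Add1=-3; issue SUB r3<-Add1 | r0:Add2,r1:Mul1,r2:-3,r3:Add1
c15: CDB Add2=2; issue ADD r1<-Add2 | r0:2,r1:Add2,r2:-3,r3:Add1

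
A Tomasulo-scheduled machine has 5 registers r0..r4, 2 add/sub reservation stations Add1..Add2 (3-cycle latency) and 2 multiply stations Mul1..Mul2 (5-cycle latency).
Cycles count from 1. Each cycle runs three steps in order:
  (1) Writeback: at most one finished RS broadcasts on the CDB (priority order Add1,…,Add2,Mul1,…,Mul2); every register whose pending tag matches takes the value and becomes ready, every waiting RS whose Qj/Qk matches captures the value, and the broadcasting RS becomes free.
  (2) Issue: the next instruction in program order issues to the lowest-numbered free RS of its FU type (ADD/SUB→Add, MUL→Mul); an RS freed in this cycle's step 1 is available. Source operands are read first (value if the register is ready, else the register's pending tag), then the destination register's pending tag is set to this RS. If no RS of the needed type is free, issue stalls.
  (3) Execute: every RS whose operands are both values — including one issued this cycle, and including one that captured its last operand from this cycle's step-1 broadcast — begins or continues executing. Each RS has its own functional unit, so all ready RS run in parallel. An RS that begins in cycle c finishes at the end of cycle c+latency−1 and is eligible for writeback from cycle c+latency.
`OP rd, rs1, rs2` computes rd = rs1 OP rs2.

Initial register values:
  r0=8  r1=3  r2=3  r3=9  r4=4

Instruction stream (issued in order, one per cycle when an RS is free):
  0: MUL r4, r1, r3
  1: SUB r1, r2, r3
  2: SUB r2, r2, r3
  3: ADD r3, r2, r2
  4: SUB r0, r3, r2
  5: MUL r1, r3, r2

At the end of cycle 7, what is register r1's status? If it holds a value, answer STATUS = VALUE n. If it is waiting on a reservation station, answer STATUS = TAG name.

c1: issue MUL r4<-Mul1 | r0:8,r1:3,r2:3,r3:9,r4:Mul1
c2: issue SUB r1<-Add1 | r0:8,r1:Add1,r2:3,r3:9,r4:Mul1
c3: issue SUB r2<-Add2 | r0:8,r1:Add1,r2:Add2,r3:9,r4:Mul1
c4: stall | r0:8,r1:Add1,r2:Add2,r3:9,r4:Mul1
c5: CDB Add1=-6; issue ADD r3<-Add1 | r0:8,r1:-6,r2:Add2,r3:Add1,r4:Mul1
c6: CDB Add2=-6; issue SUB r0<-Add2 | r0:Add2,r1:-6,r2:-6,r3:Add1,r4:Mul1
c7: CDB Mul1=27; issue MUL r1<-Mul1 | r0:Add2,r1:Mul1,r2:-6,r3:Add1,r4:27

STATUS = TAG Mul1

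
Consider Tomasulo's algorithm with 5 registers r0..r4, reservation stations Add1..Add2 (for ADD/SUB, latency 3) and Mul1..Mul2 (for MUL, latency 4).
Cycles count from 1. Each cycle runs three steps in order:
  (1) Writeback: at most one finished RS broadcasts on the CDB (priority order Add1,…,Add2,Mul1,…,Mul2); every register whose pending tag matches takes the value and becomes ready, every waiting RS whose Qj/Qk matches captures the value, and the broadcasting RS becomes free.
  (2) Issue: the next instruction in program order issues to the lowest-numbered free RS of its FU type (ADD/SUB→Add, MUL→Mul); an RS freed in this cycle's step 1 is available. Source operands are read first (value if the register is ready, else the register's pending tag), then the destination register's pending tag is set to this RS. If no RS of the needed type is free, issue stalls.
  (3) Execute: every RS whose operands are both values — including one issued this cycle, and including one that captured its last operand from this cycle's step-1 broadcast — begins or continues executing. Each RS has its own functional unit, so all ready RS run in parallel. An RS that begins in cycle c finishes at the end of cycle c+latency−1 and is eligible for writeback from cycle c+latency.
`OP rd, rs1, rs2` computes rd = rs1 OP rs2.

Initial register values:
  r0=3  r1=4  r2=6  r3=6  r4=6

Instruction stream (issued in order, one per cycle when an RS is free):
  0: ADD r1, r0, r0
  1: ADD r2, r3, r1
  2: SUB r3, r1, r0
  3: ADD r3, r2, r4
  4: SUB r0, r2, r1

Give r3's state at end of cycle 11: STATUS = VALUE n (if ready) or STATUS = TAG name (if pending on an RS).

STATUS = VALUE 18

c1: issue ADD r1<-Add1 | r0:3,r1:Add1,r2:6,r3:6,r4:6
c2: issue ADD r2<-Add2 | r0:3,r1:Add1,r2:Add2,r3:6,r4:6
c3: stall | r0:3,r1:Add1,r2:Add2,r3:6,r4:6
c4: CDB Add1=6; issue SUB r3<-Add1 | r0:3,r1:6,r2:Add2,r3:Add1,r4:6
c5: stall | r0:3,r1:6,r2:Add2,r3:Add1,r4:6
c6: stall | r0:3,r1:6,r2:Add2,r3:Add1,r4:6
c7: CDB Add1=3; issue ADD r3<-Add1 | r0:3,r1:6,r2:Add2,r3:Add1,r4:6
c8: CDB Add2=12; issue SUB r0<-Add2 | r0:Add2,r1:6,r2:12,r3:Add1,r4:6
c9: - | r0:Add2,r1:6,r2:12,r3:Add1,r4:6
c10: - | r0:Add2,r1:6,r2:12,r3:Add1,r4:6
c11: CDB Add1=18 | r0:Add2,r1:6,r2:12,r3:18,r4:6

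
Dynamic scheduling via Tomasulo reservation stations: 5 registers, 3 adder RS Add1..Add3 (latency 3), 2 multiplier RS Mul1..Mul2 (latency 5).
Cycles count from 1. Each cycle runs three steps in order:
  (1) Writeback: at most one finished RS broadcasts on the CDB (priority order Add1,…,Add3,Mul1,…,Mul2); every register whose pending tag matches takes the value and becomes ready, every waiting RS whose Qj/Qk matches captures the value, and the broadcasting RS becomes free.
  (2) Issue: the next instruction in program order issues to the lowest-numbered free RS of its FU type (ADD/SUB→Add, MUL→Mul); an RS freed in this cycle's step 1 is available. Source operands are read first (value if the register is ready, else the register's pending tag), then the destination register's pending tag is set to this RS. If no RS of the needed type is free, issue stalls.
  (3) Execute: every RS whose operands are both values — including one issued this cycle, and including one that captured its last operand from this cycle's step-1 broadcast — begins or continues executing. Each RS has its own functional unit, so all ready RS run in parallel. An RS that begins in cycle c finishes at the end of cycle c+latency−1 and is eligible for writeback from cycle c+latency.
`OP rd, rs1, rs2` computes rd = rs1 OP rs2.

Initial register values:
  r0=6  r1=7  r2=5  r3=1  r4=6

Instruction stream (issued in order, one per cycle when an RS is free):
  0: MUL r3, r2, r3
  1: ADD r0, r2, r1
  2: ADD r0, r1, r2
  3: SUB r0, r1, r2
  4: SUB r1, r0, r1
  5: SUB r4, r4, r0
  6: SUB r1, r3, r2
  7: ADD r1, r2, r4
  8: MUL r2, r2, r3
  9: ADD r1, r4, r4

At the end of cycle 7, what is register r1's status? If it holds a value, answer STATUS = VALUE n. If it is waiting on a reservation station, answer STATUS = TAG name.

  c1: issue MUL r3<-Mul1  regs: r0:6,r1:7,r2:5,r3:Mul1,r4:6
  c2: issue ADD r0<-Add1  regs: r0:Add1,r1:7,r2:5,r3:Mul1,r4:6
  c3: issue ADD r0<-Add2  regs: r0:Add2,r1:7,r2:5,r3:Mul1,r4:6
  c4: issue SUB r0<-Add3  regs: r0:Add3,r1:7,r2:5,r3:Mul1,r4:6
  c5: CDB Add1=12; issue SUB r1<-Add1  regs: r0:Add3,r1:Add1,r2:5,r3:Mul1,r4:6
  c6: CDB Add2=12; issue SUB r4<-Add2  regs: r0:Add3,r1:Add1,r2:5,r3:Mul1,r4:Add2
  c7: CDB Add3=2; issue SUB r1<-Add3  regs: r0:2,r1:Add3,r2:5,r3:Mul1,r4:Add2

STATUS = TAG Add3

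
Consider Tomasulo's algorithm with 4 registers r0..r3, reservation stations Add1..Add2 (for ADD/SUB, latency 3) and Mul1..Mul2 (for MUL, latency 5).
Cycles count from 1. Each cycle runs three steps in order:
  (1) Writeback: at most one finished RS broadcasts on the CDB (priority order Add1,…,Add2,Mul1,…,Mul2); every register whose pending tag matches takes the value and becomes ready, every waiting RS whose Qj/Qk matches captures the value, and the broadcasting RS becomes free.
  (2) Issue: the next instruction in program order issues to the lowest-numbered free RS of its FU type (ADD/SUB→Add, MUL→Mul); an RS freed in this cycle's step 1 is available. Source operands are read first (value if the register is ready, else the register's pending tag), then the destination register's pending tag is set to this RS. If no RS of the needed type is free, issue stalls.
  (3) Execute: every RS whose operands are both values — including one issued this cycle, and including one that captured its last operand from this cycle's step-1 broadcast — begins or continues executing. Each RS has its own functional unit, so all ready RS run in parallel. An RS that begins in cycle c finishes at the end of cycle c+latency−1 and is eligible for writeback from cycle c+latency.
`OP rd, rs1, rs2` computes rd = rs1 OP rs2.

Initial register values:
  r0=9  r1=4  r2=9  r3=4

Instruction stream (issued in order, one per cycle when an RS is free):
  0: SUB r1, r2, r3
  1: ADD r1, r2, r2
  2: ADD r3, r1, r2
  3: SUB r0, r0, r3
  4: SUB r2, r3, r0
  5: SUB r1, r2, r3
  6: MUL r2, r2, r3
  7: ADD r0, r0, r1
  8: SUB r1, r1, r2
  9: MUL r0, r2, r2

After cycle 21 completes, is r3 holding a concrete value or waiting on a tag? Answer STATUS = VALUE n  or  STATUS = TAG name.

  c1: issue SUB r1<-Add1  regs: r0:9,r1:Add1,r2:9,r3:4
  c2: issue ADD r1<-Add2  regs: r0:9,r1:Add2,r2:9,r3:4
  c3: stall  regs: r0:9,r1:Add2,r2:9,r3:4
  c4: CDB Add1=5; issue ADD r3<-Add1  regs: r0:9,r1:Add2,r2:9,r3:Add1
  c5: CDB Add2=18; issue SUB r0<-Add2  regs: r0:Add2,r1:18,r2:9,r3:Add1
  c6: stall  regs: r0:Add2,r1:18,r2:9,r3:Add1
  c7: stall  regs: r0:Add2,r1:18,r2:9,r3:Add1
  c8: CDB Add1=27; issue SUB r2<-Add1  regs: r0:Add2,r1:18,r2:Add1,r3:27
  c9: stall  regs: r0:Add2,r1:18,r2:Add1,r3:27
  c10: stall  regs: r0:Add2,r1:18,r2:Add1,r3:27
  c11: CDB Add2=-18; issue SUB r1<-Add2  regs: r0:-18,r1:Add2,r2:Add1,r3:27
  c12: issue MUL r2<-Mul1  regs: r0:-18,r1:Add2,r2:Mul1,r3:27
  c13: stall  regs: r0:-18,r1:Add2,r2:Mul1,r3:27
  c14: CDB Add1=45; issue ADD r0<-Add1  regs: r0:Add1,r1:Add2,r2:Mul1,r3:27
  c15: stall  regs: r0:Add1,r1:Add2,r2:Mul1,r3:27
  c16: stall  regs: r0:Add1,r1:Add2,r2:Mul1,r3:27
  c17: CDB Add2=18; issue SUB r1<-Add2  regs: r0:Add1,r1:Add2,r2:Mul1,r3:27
  c18: issue MUL r0<-Mul2  regs: r0:Mul2,r1:Add2,r2:Mul1,r3:27
  c19: CDB Mul1=1215  regs: r0:Mul2,r1:Add2,r2:1215,r3:27
  c20: CDB Add1=0  regs: r0:Mul2,r1:Add2,r2:1215,r3:27
  c21: -  regs: r0:Mul2,r1:Add2,r2:1215,r3:27

STATUS = VALUE 27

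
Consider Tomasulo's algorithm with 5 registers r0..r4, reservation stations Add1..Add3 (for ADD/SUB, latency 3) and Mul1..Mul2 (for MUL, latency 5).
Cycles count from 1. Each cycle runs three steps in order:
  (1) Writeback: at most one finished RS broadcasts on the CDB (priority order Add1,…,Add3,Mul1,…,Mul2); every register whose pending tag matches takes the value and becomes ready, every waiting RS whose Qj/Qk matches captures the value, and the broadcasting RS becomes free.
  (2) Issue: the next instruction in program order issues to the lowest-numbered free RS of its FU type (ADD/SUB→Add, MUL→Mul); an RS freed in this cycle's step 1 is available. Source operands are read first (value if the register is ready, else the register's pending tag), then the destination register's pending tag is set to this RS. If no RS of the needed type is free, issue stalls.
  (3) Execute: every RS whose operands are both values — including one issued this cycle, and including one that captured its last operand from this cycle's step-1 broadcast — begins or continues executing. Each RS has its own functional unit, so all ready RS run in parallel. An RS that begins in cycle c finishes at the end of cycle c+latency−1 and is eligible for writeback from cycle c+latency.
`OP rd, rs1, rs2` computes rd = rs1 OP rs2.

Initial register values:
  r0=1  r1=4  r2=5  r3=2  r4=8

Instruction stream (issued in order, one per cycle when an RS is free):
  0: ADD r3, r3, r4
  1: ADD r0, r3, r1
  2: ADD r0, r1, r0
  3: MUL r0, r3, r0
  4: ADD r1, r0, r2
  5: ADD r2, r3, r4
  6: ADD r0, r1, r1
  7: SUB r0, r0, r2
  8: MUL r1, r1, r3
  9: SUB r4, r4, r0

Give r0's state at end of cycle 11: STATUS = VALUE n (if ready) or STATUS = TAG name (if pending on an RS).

STATUS = TAG Add3

c1: issue ADD r3<-Add1 | r0:1,r1:4,r2:5,r3:Add1,r4:8
c2: issue ADD r0<-Add2 | r0:Add2,r1:4,r2:5,r3:Add1,r4:8
c3: issue ADD r0<-Add3 | r0:Add3,r1:4,r2:5,r3:Add1,r4:8
c4: CDB Add1=10; issue MUL r0<-Mul1 | r0:Mul1,r1:4,r2:5,r3:10,r4:8
c5: issue ADD r1<-Add1 | r0:Mul1,r1:Add1,r2:5,r3:10,r4:8
c6: stall | r0:Mul1,r1:Add1,r2:5,r3:10,r4:8
c7: CDB Add2=14; issue ADD r2<-Add2 | r0:Mul1,r1:Add1,r2:Add2,r3:10,r4:8
c8: stall | r0:Mul1,r1:Add1,r2:Add2,r3:10,r4:8
c9: stall | r0:Mul1,r1:Add1,r2:Add2,r3:10,r4:8
c10: CDB Add2=18; issue ADD r0<-Add2 | r0:Add2,r1:Add1,r2:18,r3:10,r4:8
c11: CDB Add3=18; issue SUB r0<-Add3 | r0:Add3,r1:Add1,r2:18,r3:10,r4:8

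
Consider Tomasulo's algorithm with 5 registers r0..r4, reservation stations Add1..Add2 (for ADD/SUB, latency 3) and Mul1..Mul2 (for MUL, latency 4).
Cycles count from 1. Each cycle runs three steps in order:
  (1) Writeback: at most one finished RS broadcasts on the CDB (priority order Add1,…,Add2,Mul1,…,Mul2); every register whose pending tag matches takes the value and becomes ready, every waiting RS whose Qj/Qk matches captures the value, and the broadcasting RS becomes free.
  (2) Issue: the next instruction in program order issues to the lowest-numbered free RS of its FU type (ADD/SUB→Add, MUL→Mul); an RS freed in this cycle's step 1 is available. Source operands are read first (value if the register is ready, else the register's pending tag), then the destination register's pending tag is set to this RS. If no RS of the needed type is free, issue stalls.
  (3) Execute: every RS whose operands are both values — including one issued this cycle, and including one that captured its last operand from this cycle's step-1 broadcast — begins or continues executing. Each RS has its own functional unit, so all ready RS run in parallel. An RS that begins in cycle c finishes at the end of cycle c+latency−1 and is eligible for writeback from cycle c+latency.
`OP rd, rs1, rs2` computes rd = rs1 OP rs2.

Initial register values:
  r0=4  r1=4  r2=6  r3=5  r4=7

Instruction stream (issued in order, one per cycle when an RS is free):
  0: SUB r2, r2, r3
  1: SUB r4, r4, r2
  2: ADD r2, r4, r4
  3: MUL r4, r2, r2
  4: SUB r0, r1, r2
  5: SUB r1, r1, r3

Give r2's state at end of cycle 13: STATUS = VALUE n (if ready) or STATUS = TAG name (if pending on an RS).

c1: issue SUB r2<-Add1 | r0:4,r1:4,r2:Add1,r3:5,r4:7
c2: issue SUB r4<-Add2 | r0:4,r1:4,r2:Add1,r3:5,r4:Add2
c3: stall | r0:4,r1:4,r2:Add1,r3:5,r4:Add2
c4: CDB Add1=1; issue ADD r2<-Add1 | r0:4,r1:4,r2:Add1,r3:5,r4:Add2
c5: issue MUL r4<-Mul1 | r0:4,r1:4,r2:Add1,r3:5,r4:Mul1
c6: stall | r0:4,r1:4,r2:Add1,r3:5,r4:Mul1
c7: CDB Add2=6; issue SUB r0<-Add2 | r0:Add2,r1:4,r2:Add1,r3:5,r4:Mul1
c8: stall | r0:Add2,r1:4,r2:Add1,r3:5,r4:Mul1
c9: stall | r0:Add2,r1:4,r2:Add1,r3:5,r4:Mul1
c10: CDB Add1=12; issue SUB r1<-Add1 | r0:Add2,r1:Add1,r2:12,r3:5,r4:Mul1
c11: - | r0:Add2,r1:Add1,r2:12,r3:5,r4:Mul1
c12: - | r0:Add2,r1:Add1,r2:12,r3:5,r4:Mul1
c13: CDB Add1=-1 | r0:Add2,r1:-1,r2:12,r3:5,r4:Mul1

STATUS = VALUE 12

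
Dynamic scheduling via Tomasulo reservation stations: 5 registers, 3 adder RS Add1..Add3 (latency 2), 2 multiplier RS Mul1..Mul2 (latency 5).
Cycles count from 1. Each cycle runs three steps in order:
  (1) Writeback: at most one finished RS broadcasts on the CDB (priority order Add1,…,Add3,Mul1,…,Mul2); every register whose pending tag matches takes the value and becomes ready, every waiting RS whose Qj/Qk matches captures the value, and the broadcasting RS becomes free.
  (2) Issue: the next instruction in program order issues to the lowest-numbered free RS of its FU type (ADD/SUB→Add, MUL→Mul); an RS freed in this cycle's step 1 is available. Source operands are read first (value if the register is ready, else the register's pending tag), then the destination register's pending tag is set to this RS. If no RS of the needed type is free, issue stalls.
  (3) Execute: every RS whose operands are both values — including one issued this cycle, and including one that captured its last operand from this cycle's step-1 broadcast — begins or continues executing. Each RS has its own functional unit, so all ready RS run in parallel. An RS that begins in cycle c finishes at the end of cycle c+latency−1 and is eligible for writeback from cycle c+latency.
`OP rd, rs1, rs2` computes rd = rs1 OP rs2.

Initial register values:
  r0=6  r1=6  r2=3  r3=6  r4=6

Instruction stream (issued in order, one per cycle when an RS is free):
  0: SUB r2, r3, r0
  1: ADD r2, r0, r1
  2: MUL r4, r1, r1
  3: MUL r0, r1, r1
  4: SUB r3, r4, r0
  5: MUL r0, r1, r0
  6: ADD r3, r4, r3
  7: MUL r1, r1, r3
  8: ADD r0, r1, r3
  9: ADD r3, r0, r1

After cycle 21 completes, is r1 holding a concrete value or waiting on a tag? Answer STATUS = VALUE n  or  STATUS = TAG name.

cycle 1: issue SUB r2<-Add1 // r0:6,r1:6,r2:Add1,r3:6,r4:6
cycle 2: issue ADD r2<-Add2 // r0:6,r1:6,r2:Add2,r3:6,r4:6
cycle 3: CDB Add1=0; issue MUL r4<-Mul1 // r0:6,r1:6,r2:Add2,r3:6,r4:Mul1
cycle 4: CDB Add2=12; issue MUL r0<-Mul2 // r0:Mul2,r1:6,r2:12,r3:6,r4:Mul1
cycle 5: issue SUB r3<-Add1 // r0:Mul2,r1:6,r2:12,r3:Add1,r4:Mul1
cycle 6: stall // r0:Mul2,r1:6,r2:12,r3:Add1,r4:Mul1
cycle 7: stall // r0:Mul2,r1:6,r2:12,r3:Add1,r4:Mul1
cycle 8: CDB Mul1=36; issue MUL r0<-Mul1 // r0:Mul1,r1:6,r2:12,r3:Add1,r4:36
cycle 9: CDB Mul2=36; issue ADD r3<-Add2 // r0:Mul1,r1:6,r2:12,r3:Add2,r4:36
cycle 10: issue MUL r1<-Mul2 // r0:Mul1,r1:Mul2,r2:12,r3:Add2,r4:36
cycle 11: CDB Add1=0; issue ADD r0<-Add1 // r0:Add1,r1:Mul2,r2:12,r3:Add2,r4:36
cycle 12: issue ADD r3<-Add3 // r0:Add1,r1:Mul2,r2:12,r3:Add3,r4:36
cycle 13: CDB Add2=36 // r0:Add1,r1:Mul2,r2:12,r3:Add3,r4:36
cycle 14: CDB Mul1=216 // r0:Add1,r1:Mul2,r2:12,r3:Add3,r4:36
cycle 15: - // r0:Add1,r1:Mul2,r2:12,r3:Add3,r4:36
cycle 16: - // r0:Add1,r1:Mul2,r2:12,r3:Add3,r4:36
cycle 17: - // r0:Add1,r1:Mul2,r2:12,r3:Add3,r4:36
cycle 18: CDB Mul2=216 // r0:Add1,r1:216,r2:12,r3:Add3,r4:36
cycle 19: - // r0:Add1,r1:216,r2:12,r3:Add3,r4:36
cycle 20: CDB Add1=252 // r0:252,r1:216,r2:12,r3:Add3,r4:36
cycle 21: - // r0:252,r1:216,r2:12,r3:Add3,r4:36

STATUS = VALUE 216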